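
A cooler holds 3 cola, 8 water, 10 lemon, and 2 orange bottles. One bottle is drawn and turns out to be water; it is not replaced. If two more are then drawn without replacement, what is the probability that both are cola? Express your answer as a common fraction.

1/77

With the first bottle removed, 3 cola remain out of 22.
P = 3/22 × 2/21 = 6/462 = 1/77.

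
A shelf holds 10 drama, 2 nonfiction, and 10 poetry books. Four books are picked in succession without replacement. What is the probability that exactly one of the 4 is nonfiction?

24/77

One ordering (nonfiction drawn first) has probability 2/22 × 20/21 × 19/20 × 18/19 = 13680/175560 = 6/77.
There are C(4,1) = 4 such orderings, each equally likely, so P = 4 × 6/77 = 24/77.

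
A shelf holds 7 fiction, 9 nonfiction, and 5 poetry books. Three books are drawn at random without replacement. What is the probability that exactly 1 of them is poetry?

One ordering (poetry drawn first) has probability 5/21 × 16/20 × 15/19 = 1200/7980 = 20/133.
There are C(3,1) = 3 such orderings, each equally likely, so P = 3 × 20/133 = 60/133.

60/133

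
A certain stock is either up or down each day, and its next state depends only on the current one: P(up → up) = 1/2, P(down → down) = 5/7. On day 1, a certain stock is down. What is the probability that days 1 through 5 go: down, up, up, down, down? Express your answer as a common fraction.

5/98

Day 1 is given. For each transition, use the conditional probability from the current state:
P(up | down) = 2/7; P(up | up) = 1/2; P(down | up) = 1/2; P(down | down) = 5/7.
P = 2/7 × 1/2 × 1/2 × 5/7 = 10/196 = 5/98.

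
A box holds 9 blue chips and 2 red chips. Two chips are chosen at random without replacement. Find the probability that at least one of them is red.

P(no red) = 9/11 × 8/10 = 72/110 = 36/55.
P(at least one) = 1 − 36/55 = 19/55.

19/55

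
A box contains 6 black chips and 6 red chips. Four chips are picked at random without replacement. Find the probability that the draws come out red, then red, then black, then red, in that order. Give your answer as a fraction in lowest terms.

Each draw changes the counts, so multiply the conditional probabilities along the sequence:
P = 6/12 × 5/11 × 6/10 × 4/9 = 720/11880 = 2/33.

2/33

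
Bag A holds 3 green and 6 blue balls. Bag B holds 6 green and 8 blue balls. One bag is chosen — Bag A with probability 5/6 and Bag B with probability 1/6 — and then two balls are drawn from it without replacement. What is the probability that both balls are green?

635/6552

From Bag A: P(both green) = (3/9)(2/8) = 1/12.
From Bag B: P(both green) = (6/14)(5/13) = 15/91.
Total probability = (5/6)(1/12) + (1/6)(15/91) = 635/6552.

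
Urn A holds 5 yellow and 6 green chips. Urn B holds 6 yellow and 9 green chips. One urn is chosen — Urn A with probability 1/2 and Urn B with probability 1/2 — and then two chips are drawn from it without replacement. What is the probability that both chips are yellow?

From Urn A: P(both yellow) = (5/11)(4/10) = 2/11.
From Urn B: P(both yellow) = (6/15)(5/14) = 1/7.
Total probability = (1/2)(2/11) + (1/2)(1/7) = 25/154.

25/154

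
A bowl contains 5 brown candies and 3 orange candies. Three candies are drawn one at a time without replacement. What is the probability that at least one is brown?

55/56

P(no brown) = 3/8 × 2/7 × 1/6 = 6/336 = 1/56.
P(at least one) = 1 − 1/56 = 55/56.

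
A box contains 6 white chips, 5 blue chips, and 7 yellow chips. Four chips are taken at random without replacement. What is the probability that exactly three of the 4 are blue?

One ordering (blue drawn first) has probability 5/18 × 4/17 × 3/16 × 13/15 = 780/73440 = 13/1224.
There are C(4,3) = 4 such orderings, each equally likely, so P = 4 × 13/1224 = 13/306.

13/306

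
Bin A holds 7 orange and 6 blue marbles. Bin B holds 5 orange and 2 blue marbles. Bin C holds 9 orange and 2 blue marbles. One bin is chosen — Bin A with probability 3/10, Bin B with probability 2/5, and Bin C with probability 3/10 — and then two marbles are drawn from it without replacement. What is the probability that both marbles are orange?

From Bin A: P(both orange) = (7/13)(6/12) = 7/26.
From Bin B: P(both orange) = (5/7)(4/6) = 10/21.
From Bin C: P(both orange) = (9/11)(8/10) = 36/55.
Total probability = (3/10)(7/26) + (2/5)(10/21) + (3/10)(36/55) = 140423/300300.

140423/300300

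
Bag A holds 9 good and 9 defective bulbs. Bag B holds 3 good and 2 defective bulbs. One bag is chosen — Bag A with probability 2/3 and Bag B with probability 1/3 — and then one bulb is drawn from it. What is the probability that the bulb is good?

8/15

From Bag A: P(good) = 9/18.
From Bag B: P(good) = 3/5.
Total probability = (2/3)(9/18) + (1/3)(3/5) = 8/15.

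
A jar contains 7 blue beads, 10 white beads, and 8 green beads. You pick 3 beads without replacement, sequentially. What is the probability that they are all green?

P = 8/25 × 7/24 × 6/23 = 336/13800 = 14/575.

14/575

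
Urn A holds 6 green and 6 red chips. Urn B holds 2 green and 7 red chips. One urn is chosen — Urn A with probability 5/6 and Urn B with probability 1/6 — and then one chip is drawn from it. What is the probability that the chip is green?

49/108

From Urn A: P(green) = 6/12.
From Urn B: P(green) = 2/9.
Total probability = (5/6)(6/12) + (1/6)(2/9) = 49/108.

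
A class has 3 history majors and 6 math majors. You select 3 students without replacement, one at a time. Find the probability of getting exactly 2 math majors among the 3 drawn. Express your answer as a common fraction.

15/28

One ordering (math majors drawn first) has probability 6/9 × 5/8 × 3/7 = 90/504 = 5/28.
There are C(3,2) = 3 such orderings, each equally likely, so P = 3 × 5/28 = 15/28.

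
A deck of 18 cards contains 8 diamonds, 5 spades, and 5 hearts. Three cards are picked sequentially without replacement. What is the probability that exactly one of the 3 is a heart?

One ordering (a heart drawn first) has probability 5/18 × 13/17 × 12/16 = 780/4896 = 65/408.
There are C(3,1) = 3 such orderings, each equally likely, so P = 3 × 65/408 = 65/136.

65/136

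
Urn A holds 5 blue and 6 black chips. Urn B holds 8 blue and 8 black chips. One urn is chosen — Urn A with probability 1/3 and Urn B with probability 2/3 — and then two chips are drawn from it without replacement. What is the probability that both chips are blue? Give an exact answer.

107/495

From Urn A: P(both blue) = (5/11)(4/10) = 2/11.
From Urn B: P(both blue) = (8/16)(7/15) = 7/30.
Total probability = (1/3)(2/11) + (2/3)(7/30) = 107/495.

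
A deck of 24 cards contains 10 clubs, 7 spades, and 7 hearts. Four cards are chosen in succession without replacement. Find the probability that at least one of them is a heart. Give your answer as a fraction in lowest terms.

589/759

P(no hearts) = 17/24 × 16/23 × 15/22 × 14/21 = 57120/255024 = 170/759.
P(at least one) = 1 − 170/759 = 589/759.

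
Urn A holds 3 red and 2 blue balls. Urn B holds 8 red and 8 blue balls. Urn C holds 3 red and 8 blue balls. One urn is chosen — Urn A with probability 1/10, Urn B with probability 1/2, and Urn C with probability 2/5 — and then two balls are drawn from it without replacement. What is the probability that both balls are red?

From Urn A: P(both red) = (3/5)(2/4) = 3/10.
From Urn B: P(both red) = (8/16)(7/15) = 7/30.
From Urn C: P(both red) = (3/11)(2/10) = 3/55.
Total probability = (1/10)(3/10) + (1/2)(7/30) + (2/5)(3/55) = 139/825.

139/825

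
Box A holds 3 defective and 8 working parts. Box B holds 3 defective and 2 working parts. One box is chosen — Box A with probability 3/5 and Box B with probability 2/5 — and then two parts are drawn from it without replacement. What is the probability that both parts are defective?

42/275

From Box A: P(both defective) = (3/11)(2/10) = 3/55.
From Box B: P(both defective) = (3/5)(2/4) = 3/10.
Total probability = (3/5)(3/55) + (2/5)(3/10) = 42/275.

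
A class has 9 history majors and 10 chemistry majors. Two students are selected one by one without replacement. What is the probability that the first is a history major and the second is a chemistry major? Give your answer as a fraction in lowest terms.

Chain rule:
P = 9/19 × 10/18 = 90/342 = 5/19.

5/19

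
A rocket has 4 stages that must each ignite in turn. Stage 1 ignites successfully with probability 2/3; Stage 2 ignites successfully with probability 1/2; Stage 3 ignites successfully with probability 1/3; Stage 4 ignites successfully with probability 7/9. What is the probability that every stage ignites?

7/81

The events are sequential, so multiply the conditional probabilities:
P = 2/3 × 1/2 × 1/3 × 7/9 = 14/162 = 7/81.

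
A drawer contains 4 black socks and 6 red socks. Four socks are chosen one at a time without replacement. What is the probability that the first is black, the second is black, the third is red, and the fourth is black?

Chain rule:
P = 4/10 × 3/9 × 6/8 × 2/7 = 144/5040 = 1/35.

1/35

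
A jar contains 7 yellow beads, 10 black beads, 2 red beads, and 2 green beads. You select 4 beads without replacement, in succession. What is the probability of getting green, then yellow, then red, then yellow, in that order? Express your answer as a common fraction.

1/855

Chain rule:
P = 2/21 × 7/20 × 2/19 × 6/18 = 168/143640 = 1/855.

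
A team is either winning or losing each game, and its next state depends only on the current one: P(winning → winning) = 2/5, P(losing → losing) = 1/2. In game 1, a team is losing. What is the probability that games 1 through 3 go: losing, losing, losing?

Game 1 is given. For each transition, use the conditional probability from the current state:
P(losing | losing) = 1/2; P(losing | losing) = 1/2.
P = 1/2 × 1/2 = 1/4.

1/4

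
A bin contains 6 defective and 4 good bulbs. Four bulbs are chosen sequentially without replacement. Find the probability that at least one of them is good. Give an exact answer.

13/14

P(no good) = 6/10 × 5/9 × 4/8 × 3/7 = 360/5040 = 1/14.
P(at least one) = 1 − 1/14 = 13/14.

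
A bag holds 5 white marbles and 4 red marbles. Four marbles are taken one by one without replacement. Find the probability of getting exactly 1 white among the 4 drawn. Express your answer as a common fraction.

One ordering (white drawn first) has probability 5/9 × 4/8 × 3/7 × 2/6 = 120/3024 = 5/126.
There are C(4,1) = 4 such orderings, each equally likely, so P = 4 × 5/126 = 10/63.

10/63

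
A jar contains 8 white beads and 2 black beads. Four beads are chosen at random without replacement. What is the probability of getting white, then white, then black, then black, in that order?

Chain rule:
P = 8/10 × 7/9 × 2/8 × 1/7 = 112/5040 = 1/45.

1/45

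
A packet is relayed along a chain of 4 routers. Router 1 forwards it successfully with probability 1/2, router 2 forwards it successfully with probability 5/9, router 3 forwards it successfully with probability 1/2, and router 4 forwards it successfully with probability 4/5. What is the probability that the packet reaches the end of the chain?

1/9

Each stage is reached only if all earlier stages succeed, so
P = 1/2 × 5/9 × 1/2 × 4/5 = 20/180 = 1/9.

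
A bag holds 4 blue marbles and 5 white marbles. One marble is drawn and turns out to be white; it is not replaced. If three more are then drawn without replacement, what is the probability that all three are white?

After the first draw, 4 of the remaining 8 marbles are white.
P = 4/8 × 3/7 × 2/6 = 24/336 = 1/14.

1/14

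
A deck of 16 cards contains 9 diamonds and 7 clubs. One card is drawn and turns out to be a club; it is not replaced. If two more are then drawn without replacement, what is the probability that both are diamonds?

After the first draw, 9 of the remaining 15 cards are diamonds.
P = 9/15 × 8/14 = 72/210 = 12/35.

12/35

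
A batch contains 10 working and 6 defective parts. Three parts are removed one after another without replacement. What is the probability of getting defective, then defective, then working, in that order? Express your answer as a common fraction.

5/56

Multiply the probability of each draw given the previous ones:
P = 6/16 × 5/15 × 10/14 = 300/3360 = 5/56.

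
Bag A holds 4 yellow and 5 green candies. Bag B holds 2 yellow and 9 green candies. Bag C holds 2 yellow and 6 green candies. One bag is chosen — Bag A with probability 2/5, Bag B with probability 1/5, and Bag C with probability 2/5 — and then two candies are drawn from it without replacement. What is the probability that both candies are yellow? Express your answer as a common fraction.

From Bag A: P(both yellow) = (4/9)(3/8) = 1/6.
From Bag B: P(both yellow) = (2/11)(1/10) = 1/55.
From Bag C: P(both yellow) = (2/8)(1/7) = 1/28.
Total probability = (2/5)(1/6) + (1/5)(1/55) + (2/5)(1/28) = 977/11550.

977/11550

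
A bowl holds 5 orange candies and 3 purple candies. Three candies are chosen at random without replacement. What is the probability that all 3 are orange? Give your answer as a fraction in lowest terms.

P(every draw is orange) = 5/8 × 4/7 × 3/6 = 60/336 = 5/28.

5/28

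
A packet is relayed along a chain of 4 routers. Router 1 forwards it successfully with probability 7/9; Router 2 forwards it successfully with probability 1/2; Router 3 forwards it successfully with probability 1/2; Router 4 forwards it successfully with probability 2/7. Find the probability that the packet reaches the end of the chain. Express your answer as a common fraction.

1/18

Multiplying along the chain,
P = 7/9 × 1/2 × 1/2 × 2/7 = 14/252 = 1/18.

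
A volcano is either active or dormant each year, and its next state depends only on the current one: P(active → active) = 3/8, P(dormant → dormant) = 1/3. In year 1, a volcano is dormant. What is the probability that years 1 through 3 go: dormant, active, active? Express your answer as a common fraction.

1/4

Year 1 is given. For each transition, use the conditional probability from the current state:
P(active | dormant) = 2/3; P(active | active) = 3/8.
P = 2/3 × 3/8 = 6/24 = 1/4.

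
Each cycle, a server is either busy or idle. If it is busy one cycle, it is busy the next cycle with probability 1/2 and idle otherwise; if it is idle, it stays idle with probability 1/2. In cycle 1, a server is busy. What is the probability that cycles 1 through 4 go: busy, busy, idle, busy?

Cycle 1 is given. For each transition, use the conditional probability from the current state:
P(busy | busy) = 1/2; P(idle | busy) = 1/2; P(busy | idle) = 1/2.
P = 1/2 × 1/2 × 1/2 = 1/8.

1/8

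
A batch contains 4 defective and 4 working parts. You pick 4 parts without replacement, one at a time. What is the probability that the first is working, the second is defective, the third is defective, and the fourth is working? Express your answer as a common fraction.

Multiply the probability of each draw given the previous ones:
P = 4/8 × 4/7 × 3/6 × 3/5 = 144/1680 = 3/35.

3/35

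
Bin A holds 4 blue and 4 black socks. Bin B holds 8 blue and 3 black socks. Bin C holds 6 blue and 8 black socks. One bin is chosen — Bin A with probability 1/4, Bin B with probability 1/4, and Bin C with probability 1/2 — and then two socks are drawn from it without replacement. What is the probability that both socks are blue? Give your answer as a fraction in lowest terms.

From Bin A: P(both blue) = (4/8)(3/7) = 3/14.
From Bin B: P(both blue) = (8/11)(7/10) = 28/55.
From Bin C: P(both blue) = (6/14)(5/13) = 15/91.
Total probability = (1/4)(3/14) + (1/4)(28/55) + (1/2)(15/91) = 10541/40040.

10541/40040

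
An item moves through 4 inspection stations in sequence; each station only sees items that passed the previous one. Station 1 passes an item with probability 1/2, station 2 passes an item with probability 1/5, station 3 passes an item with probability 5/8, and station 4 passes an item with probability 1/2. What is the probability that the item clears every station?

1/32

Multiplying along the chain,
P = 1/2 × 1/5 × 5/8 × 1/2 = 5/160 = 1/32.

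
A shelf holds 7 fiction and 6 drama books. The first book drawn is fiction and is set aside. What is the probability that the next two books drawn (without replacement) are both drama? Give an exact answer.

5/22

With the first book removed, 6 drama remain out of 12.
P = 6/12 × 5/11 = 30/132 = 5/22.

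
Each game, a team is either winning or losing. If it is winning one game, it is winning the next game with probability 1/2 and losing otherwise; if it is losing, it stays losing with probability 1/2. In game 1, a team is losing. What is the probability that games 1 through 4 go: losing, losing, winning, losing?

Game 1 is given. For each transition, use the conditional probability from the current state:
P(losing | losing) = 1/2; P(winning | losing) = 1/2; P(losing | winning) = 1/2.
P = 1/2 × 1/2 × 1/2 = 1/8.

1/8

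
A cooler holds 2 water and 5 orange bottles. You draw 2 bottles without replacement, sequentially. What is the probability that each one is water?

P(all water) = 2/7 × 1/6 = 2/42 = 1/21.

1/21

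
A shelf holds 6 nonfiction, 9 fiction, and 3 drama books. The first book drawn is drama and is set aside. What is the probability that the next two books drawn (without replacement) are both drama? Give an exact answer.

1/136

After the first draw, 2 of the remaining 17 books are drama.
P = 2/17 × 1/16 = 2/272 = 1/136.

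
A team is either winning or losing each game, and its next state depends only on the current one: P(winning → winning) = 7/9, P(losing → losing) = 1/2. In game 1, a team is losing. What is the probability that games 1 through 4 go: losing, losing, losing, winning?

1/8

Game 1 is given. For each transition, use the conditional probability from the current state:
P(losing | losing) = 1/2; P(losing | losing) = 1/2; P(winning | losing) = 1/2.
P = 1/2 × 1/2 × 1/2 = 1/8.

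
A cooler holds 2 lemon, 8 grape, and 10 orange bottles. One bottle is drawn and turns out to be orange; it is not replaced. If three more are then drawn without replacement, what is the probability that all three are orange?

28/323

After the first draw, 9 of the remaining 19 bottles are orange.
P = 9/19 × 8/18 × 7/17 = 504/5814 = 28/323.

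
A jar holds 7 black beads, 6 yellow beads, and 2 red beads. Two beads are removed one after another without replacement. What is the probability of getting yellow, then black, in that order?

1/5

Chain rule:
P = 6/15 × 7/14 = 42/210 = 1/5.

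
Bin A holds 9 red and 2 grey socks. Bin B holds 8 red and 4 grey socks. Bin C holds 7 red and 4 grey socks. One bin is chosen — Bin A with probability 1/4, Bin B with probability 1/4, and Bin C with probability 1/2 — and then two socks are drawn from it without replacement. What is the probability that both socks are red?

76/165

From Bin A: P(both red) = (9/11)(8/10) = 36/55.
From Bin B: P(both red) = (8/12)(7/11) = 14/33.
From Bin C: P(both red) = (7/11)(6/10) = 21/55.
Total probability = (1/4)(36/55) + (1/4)(14/33) + (1/2)(21/55) = 76/165.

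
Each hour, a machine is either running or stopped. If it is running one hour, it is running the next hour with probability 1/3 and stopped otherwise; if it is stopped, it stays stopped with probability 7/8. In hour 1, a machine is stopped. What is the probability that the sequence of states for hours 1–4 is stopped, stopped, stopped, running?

49/512

Hour 1 is given. For each transition, use the conditional probability from the current state:
P(stopped | stopped) = 7/8; P(stopped | stopped) = 7/8; P(running | stopped) = 1/8.
P = 7/8 × 7/8 × 1/8 = 49/512.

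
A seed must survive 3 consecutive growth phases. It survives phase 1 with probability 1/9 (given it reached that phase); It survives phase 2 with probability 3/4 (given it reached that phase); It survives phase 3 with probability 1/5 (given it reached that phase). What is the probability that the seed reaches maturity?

Each stage is reached only if all earlier stages succeed, so
P = 1/9 × 3/4 × 1/5 = 3/180 = 1/60.

1/60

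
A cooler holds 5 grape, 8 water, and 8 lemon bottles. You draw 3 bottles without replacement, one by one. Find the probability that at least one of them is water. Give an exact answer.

522/665

P(no water) = 13/21 × 12/20 × 11/19 = 1716/7980 = 143/665.
P(at least one) = 1 − 143/665 = 522/665.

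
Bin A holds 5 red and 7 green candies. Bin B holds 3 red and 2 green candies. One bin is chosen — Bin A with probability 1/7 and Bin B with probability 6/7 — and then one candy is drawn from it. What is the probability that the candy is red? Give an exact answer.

From Bin A: P(red) = 5/12.
From Bin B: P(red) = 3/5.
Total probability = (1/7)(5/12) + (6/7)(3/5) = 241/420.

241/420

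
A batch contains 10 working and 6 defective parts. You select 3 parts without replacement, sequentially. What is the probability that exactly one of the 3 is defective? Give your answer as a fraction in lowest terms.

One ordering (defective drawn first) has probability 6/16 × 10/15 × 9/14 = 540/3360 = 9/56.
There are C(3,1) = 3 such orderings, each equally likely, so P = 3 × 9/56 = 27/56.

27/56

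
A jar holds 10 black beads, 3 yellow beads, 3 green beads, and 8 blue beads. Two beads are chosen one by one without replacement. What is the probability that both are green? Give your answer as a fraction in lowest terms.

P = 3/24 × 2/23 = 6/552 = 1/92.

1/92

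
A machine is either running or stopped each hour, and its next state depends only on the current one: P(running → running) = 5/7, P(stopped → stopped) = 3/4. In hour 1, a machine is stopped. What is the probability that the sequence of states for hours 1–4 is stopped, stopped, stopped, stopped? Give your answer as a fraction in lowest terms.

27/64

Hour 1 is given. For each transition, use the conditional probability from the current state:
P(stopped | stopped) = 3/4; P(stopped | stopped) = 3/4; P(stopped | stopped) = 3/4.
P = 3/4 × 3/4 × 3/4 = 27/64.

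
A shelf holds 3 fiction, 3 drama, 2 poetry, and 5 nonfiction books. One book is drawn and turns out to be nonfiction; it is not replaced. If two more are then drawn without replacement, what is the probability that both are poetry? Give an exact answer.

1/66

After the first draw, 2 of the remaining 12 books are poetry.
P = 2/12 × 1/11 = 2/132 = 1/66.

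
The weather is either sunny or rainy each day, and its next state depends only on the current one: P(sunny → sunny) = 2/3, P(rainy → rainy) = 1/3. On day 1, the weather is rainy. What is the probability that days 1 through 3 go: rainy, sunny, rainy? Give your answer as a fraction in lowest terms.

2/9

Day 1 is given. For each transition, use the conditional probability from the current state:
P(sunny | rainy) = 2/3; P(rainy | sunny) = 1/3.
P = 2/3 × 1/3 = 2/9.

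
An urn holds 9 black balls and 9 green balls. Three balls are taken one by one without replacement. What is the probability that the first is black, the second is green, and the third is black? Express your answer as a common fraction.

Multiply the probability of each draw given the previous ones:
P = 9/18 × 9/17 × 8/16 = 648/4896 = 9/68.

9/68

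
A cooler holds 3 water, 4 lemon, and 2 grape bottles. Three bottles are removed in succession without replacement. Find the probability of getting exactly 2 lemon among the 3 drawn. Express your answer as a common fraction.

5/14

One ordering (lemon drawn first) has probability 4/9 × 3/8 × 5/7 = 60/504 = 5/42.
There are C(3,2) = 3 such orderings, each equally likely, so P = 3 × 5/42 = 5/14.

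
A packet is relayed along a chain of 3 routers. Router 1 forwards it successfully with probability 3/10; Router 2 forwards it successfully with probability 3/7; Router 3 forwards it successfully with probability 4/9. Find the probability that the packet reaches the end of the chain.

The events are sequential, so multiply the conditional probabilities:
P = 3/10 × 3/7 × 4/9 = 36/630 = 2/35.

2/35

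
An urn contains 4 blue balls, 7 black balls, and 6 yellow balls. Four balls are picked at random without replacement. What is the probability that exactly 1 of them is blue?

One ordering (blue drawn first) has probability 4/17 × 13/16 × 12/15 × 11/14 = 6864/57120 = 143/1190.
There are C(4,1) = 4 such orderings, each equally likely, so P = 4 × 143/1190 = 286/595.

286/595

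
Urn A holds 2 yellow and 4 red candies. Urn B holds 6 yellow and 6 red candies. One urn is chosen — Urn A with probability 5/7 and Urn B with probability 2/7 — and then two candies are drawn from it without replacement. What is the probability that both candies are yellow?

26/231

From Urn A: P(both yellow) = (2/6)(1/5) = 1/15.
From Urn B: P(both yellow) = (6/12)(5/11) = 5/22.
Total probability = (5/7)(1/15) + (2/7)(5/22) = 26/231.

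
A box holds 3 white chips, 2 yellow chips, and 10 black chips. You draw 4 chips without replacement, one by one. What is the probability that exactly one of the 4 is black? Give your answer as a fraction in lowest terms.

One ordering (black drawn first) has probability 10/15 × 5/14 × 4/13 × 3/12 = 600/32760 = 5/273.
There are C(4,1) = 4 such orderings, each equally likely, so P = 4 × 5/273 = 20/273.

20/273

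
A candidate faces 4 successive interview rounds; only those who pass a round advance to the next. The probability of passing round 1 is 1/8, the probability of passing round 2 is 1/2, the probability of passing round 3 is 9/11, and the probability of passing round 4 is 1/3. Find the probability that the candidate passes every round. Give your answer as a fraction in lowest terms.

3/176

The events are sequential, so multiply the conditional probabilities:
P = 1/8 × 1/2 × 9/11 × 1/3 = 9/528 = 3/176.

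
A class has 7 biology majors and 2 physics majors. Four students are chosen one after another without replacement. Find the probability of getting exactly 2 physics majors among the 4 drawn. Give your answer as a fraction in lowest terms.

One ordering (physics majors drawn first) has probability 2/9 × 1/8 × 7/7 × 6/6 = 84/3024 = 1/36.
There are C(4,2) = 6 such orderings, each equally likely, so P = 6 × 1/36 = 1/6.

1/6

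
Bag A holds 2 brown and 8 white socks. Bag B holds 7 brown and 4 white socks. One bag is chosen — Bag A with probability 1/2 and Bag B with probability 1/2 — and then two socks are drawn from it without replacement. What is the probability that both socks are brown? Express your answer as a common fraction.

From Bag A: P(both brown) = (2/10)(1/9) = 1/45.
From Bag B: P(both brown) = (7/11)(6/10) = 21/55.
Total probability = (1/2)(1/45) + (1/2)(21/55) = 20/99.

20/99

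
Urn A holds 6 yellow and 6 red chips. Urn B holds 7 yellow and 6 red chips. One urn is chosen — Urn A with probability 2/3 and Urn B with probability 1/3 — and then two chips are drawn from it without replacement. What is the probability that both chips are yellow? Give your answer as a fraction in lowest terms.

69/286

From Urn A: P(both yellow) = (6/12)(5/11) = 5/22.
From Urn B: P(both yellow) = (7/13)(6/12) = 7/26.
Total probability = (2/3)(5/22) + (1/3)(7/26) = 69/286.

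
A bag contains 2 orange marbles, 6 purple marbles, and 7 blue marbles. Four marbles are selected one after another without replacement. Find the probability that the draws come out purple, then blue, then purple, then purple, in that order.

1/39

Chain rule:
P = 6/15 × 7/14 × 5/13 × 4/12 = 840/32760 = 1/39.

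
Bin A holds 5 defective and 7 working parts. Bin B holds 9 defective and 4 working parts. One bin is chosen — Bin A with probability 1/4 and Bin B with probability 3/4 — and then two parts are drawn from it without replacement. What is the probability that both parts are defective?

From Bin A: P(both defective) = (5/12)(4/11) = 5/33.
From Bin B: P(both defective) = (9/13)(8/12) = 6/13.
Total probability = (1/4)(5/33) + (3/4)(6/13) = 659/1716.

659/1716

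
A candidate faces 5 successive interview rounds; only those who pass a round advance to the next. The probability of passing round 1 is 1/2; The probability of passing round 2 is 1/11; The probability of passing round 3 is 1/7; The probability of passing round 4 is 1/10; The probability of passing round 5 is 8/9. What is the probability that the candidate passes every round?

2/3465

Multiplying along the chain,
P = 1/2 × 1/11 × 1/7 × 1/10 × 8/9 = 8/13860 = 2/3465.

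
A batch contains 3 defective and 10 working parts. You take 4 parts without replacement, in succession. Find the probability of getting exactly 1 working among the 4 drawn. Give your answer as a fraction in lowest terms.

One ordering (working drawn first) has probability 10/13 × 3/12 × 2/11 × 1/10 = 60/17160 = 1/286.
There are C(4,1) = 4 such orderings, each equally likely, so P = 4 × 1/286 = 2/143.

2/143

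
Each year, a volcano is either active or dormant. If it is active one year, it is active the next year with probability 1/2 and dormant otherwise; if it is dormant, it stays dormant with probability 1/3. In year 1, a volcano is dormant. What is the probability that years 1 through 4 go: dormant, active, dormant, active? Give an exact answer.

Year 1 is given. For each transition, use the conditional probability from the current state:
P(active | dormant) = 2/3; P(dormant | active) = 1/2; P(active | dormant) = 2/3.
P = 2/3 × 1/2 × 2/3 = 4/18 = 2/9.

2/9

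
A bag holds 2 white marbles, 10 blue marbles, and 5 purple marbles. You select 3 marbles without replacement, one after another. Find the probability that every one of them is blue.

P(all blue) = 10/17 × 9/16 × 8/15 = 720/4080 = 3/17.

3/17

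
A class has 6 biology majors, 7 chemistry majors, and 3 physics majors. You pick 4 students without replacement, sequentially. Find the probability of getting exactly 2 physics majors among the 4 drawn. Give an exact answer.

One ordering (physics majors drawn first) has probability 3/16 × 2/15 × 13/14 × 12/13 = 936/43680 = 3/140.
There are C(4,2) = 6 such orderings, each equally likely, so P = 6 × 3/140 = 9/70.

9/70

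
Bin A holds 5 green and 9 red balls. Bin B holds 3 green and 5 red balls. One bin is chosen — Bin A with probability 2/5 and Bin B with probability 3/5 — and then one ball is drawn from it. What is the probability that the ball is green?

103/280

From Bin A: P(green) = 5/14.
From Bin B: P(green) = 3/8.
Total probability = (2/5)(5/14) + (3/5)(3/8) = 103/280.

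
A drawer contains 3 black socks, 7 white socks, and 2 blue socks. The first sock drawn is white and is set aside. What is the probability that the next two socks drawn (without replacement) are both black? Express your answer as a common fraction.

With the first sock removed, 3 black remain out of 11.
P = 3/11 × 2/10 = 6/110 = 3/55.

3/55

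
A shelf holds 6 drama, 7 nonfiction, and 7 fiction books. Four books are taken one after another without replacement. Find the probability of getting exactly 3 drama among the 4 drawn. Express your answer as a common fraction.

One ordering (drama drawn first) has probability 6/20 × 5/19 × 4/18 × 14/17 = 1680/116280 = 14/969.
There are C(4,3) = 4 such orderings, each equally likely, so P = 4 × 14/969 = 56/969.

56/969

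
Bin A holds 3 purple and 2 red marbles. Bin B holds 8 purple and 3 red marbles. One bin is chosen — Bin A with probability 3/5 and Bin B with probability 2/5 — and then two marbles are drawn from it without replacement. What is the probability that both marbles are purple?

211/550

From Bin A: P(both purple) = (3/5)(2/4) = 3/10.
From Bin B: P(both purple) = (8/11)(7/10) = 28/55.
Total probability = (3/5)(3/10) + (2/5)(28/55) = 211/550.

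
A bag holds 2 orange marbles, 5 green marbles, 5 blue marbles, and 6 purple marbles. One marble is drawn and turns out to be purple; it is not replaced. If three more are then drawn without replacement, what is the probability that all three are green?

1/68

With the first marble removed, 5 green remain out of 17.
P = 5/17 × 4/16 × 3/15 = 60/4080 = 1/68.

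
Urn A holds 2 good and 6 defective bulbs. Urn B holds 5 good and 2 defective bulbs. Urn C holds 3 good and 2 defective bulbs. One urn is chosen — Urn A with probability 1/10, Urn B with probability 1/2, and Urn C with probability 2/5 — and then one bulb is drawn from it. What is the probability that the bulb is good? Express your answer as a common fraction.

871/1400

From Urn A: P(good) = 2/8.
From Urn B: P(good) = 5/7.
From Urn C: P(good) = 3/5.
Total probability = (1/10)(2/8) + (1/2)(5/7) + (2/5)(3/5) = 871/1400.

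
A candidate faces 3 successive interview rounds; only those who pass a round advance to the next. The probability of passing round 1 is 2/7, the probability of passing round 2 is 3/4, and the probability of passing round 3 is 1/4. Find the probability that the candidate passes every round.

The events are sequential, so multiply the conditional probabilities:
P = 2/7 × 3/4 × 1/4 = 6/112 = 3/56.

3/56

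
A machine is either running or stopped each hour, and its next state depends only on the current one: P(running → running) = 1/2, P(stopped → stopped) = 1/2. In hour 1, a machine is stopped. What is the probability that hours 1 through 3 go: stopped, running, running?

1/4

Hour 1 is given. For each transition, use the conditional probability from the current state:
P(running | stopped) = 1/2; P(running | running) = 1/2.
P = 1/2 × 1/2 = 1/4.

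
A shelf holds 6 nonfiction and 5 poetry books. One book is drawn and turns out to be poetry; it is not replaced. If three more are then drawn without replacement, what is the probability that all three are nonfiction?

With the first book removed, 6 nonfiction remain out of 10.
P = 6/10 × 5/9 × 4/8 = 120/720 = 1/6.

1/6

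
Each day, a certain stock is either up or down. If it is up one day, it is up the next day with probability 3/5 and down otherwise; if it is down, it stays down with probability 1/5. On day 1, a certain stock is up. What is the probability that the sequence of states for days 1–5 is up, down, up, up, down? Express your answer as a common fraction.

Day 1 is given. For each transition, use the conditional probability from the current state:
P(down | up) = 2/5; P(up | down) = 4/5; P(up | up) = 3/5; P(down | up) = 2/5.
P = 2/5 × 4/5 × 3/5 × 2/5 = 48/625.

48/625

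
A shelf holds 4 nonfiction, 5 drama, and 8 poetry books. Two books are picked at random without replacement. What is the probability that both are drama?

5/68

P(all drama) = 5/17 × 4/16 = 20/272 = 5/68.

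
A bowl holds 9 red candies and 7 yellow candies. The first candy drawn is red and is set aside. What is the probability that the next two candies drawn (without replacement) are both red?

4/15

After the first draw, 8 of the remaining 15 candies are red.
P = 8/15 × 7/14 = 56/210 = 4/15.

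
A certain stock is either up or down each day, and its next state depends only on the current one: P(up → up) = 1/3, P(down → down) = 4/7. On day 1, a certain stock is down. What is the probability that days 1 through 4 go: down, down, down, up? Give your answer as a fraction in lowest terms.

48/343

Day 1 is given. For each transition, use the conditional probability from the current state:
P(down | down) = 4/7; P(down | down) = 4/7; P(up | down) = 3/7.
P = 4/7 × 4/7 × 3/7 = 48/343.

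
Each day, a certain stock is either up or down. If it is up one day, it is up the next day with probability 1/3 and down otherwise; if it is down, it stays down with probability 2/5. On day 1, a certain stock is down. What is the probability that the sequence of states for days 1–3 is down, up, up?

Day 1 is given. For each transition, use the conditional probability from the current state:
P(up | down) = 3/5; P(up | up) = 1/3.
P = 3/5 × 1/3 = 3/15 = 1/5.

1/5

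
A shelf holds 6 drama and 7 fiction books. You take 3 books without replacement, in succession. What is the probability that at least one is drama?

P(no drama) = 7/13 × 6/12 × 5/11 = 210/1716 = 35/286.
P(at least one) = 1 − 35/286 = 251/286.

251/286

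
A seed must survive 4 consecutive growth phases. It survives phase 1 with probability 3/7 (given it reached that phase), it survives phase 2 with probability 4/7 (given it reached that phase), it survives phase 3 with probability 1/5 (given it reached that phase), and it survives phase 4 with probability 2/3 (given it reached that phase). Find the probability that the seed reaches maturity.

Each stage is reached only if all earlier stages succeed, so
P = 3/7 × 4/7 × 1/5 × 2/3 = 24/735 = 8/245.

8/245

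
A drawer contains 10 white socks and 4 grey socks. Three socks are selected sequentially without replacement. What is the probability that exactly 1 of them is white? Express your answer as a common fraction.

15/91

One ordering (white drawn first) has probability 10/14 × 4/13 × 3/12 = 120/2184 = 5/91.
There are C(3,1) = 3 such orderings, each equally likely, so P = 3 × 5/91 = 15/91.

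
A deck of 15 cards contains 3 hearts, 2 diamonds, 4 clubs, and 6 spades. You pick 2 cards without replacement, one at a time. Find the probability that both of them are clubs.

2/35

P(all clubs) = 4/15 × 3/14 = 12/210 = 2/35.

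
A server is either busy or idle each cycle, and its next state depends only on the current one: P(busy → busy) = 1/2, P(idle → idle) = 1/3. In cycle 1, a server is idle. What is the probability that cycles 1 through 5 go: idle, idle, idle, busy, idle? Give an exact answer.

Cycle 1 is given. For each transition, use the conditional probability from the current state:
P(idle | idle) = 1/3; P(idle | idle) = 1/3; P(busy | idle) = 2/3; P(idle | busy) = 1/2.
P = 1/3 × 1/3 × 2/3 × 1/2 = 2/54 = 1/27.

1/27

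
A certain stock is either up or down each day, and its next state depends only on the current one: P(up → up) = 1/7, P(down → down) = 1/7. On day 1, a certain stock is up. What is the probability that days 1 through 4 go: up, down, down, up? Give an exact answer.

Day 1 is given. For each transition, use the conditional probability from the current state:
P(down | up) = 6/7; P(down | down) = 1/7; P(up | down) = 6/7.
P = 6/7 × 1/7 × 6/7 = 36/343.

36/343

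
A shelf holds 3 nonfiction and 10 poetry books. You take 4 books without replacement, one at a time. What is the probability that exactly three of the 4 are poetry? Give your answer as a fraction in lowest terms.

One ordering (poetry drawn first) has probability 10/13 × 9/12 × 8/11 × 3/10 = 2160/17160 = 18/143.
There are C(4,3) = 4 such orderings, each equally likely, so P = 4 × 18/143 = 72/143.

72/143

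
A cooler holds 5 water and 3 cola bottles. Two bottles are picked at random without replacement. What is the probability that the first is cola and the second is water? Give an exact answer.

Chain rule:
P = 3/8 × 5/7 = 15/56.

15/56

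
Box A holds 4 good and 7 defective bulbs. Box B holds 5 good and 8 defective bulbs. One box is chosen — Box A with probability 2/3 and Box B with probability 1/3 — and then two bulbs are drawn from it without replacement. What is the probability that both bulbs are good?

From Box A: P(both good) = (4/11)(3/10) = 6/55.
From Box B: P(both good) = (5/13)(4/12) = 5/39.
Total probability = (2/3)(6/55) + (1/3)(5/39) = 743/6435.

743/6435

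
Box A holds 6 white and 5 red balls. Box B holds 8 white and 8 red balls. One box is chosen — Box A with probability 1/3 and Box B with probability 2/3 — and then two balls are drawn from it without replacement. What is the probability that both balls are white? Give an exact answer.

From Box A: P(both white) = (6/11)(5/10) = 3/11.
From Box B: P(both white) = (8/16)(7/15) = 7/30.
Total probability = (1/3)(3/11) + (2/3)(7/30) = 122/495.

122/495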